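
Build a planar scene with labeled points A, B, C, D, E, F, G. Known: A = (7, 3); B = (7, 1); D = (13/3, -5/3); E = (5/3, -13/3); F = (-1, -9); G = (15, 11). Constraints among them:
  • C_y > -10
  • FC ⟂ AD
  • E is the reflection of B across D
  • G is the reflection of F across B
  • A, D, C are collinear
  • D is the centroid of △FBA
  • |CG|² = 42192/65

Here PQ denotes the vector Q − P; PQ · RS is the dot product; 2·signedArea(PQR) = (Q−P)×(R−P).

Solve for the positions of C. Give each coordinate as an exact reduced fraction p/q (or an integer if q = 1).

C = (-9/65, -617/65)

1. C_x = -9/65  [A, D, C are collinear ∩ FC ⟂ AD]
2. C_y = -617/65  [A, D, C are collinear ∩ FC ⟂ AD]
   → C = (-9/65, -617/65)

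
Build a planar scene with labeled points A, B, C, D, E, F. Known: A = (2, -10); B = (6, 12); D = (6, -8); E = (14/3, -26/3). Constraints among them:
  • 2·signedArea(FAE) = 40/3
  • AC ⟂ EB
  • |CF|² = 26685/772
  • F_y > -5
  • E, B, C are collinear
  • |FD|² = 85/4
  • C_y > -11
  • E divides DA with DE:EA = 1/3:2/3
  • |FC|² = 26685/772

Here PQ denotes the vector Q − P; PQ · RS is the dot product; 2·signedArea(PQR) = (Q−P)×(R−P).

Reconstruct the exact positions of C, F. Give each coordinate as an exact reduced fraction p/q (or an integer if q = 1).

1. C_x = 882/193  [E, B, C are collinear ∩ AC ⟂ EB]
2. C_y = -1962/193  [E, B, C are collinear ∩ AC ⟂ EB]
   → C = (882/193, -1962/193)
3. F_x = 3  [line -4/3·x + 8/3·y + 16 = 0 ∩ |FC|² = 26685/772]
4. F_y = -9/2  [line -4/3·x + 8/3·y + 16 = 0 ∩ |FC|² = 26685/772]
   → F = (3, -9/2)

C = (882/193, -1962/193)
F = (3, -9/2)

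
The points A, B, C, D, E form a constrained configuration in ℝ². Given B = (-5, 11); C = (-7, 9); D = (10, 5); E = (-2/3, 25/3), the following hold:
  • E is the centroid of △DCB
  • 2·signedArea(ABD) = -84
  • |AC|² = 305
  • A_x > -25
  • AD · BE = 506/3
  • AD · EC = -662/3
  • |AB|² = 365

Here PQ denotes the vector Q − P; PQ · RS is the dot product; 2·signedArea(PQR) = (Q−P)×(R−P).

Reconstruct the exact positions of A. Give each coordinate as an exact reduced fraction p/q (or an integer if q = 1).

1. A_x = -24  [2·signedArea(ABD) = -84 ∩ AD · EC = -662/3]
2. A_y = 13  [2·signedArea(ABD) = -84 ∩ AD · EC = -662/3]
   → A = (-24, 13)

A = (-24, 13)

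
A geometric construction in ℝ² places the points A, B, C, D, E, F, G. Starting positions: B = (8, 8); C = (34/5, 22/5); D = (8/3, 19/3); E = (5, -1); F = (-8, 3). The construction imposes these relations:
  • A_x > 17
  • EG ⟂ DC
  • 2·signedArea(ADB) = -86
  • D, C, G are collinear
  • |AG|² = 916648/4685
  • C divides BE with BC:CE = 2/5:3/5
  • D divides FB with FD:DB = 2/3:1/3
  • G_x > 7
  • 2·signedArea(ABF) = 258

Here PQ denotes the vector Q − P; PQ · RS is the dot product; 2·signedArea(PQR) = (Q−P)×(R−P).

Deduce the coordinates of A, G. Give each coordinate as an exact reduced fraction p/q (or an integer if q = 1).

1. G_x = 34648/4685  [D, C, G are collinear ∩ EG ⟂ DC]
2. G_y = 19309/4685  [D, C, G are collinear ∩ EG ⟂ DC]
   → G = (34648/4685, 19309/4685)
3. A_x = 18  [line 5·x + -16·y + -170 = 0 ∩ |AG|² = 916648/4685]
4. A_y = -5  [line 5·x + -16·y + -170 = 0 ∩ |AG|² = 916648/4685]
   → A = (18, -5)

A = (18, -5)
G = (34648/4685, 19309/4685)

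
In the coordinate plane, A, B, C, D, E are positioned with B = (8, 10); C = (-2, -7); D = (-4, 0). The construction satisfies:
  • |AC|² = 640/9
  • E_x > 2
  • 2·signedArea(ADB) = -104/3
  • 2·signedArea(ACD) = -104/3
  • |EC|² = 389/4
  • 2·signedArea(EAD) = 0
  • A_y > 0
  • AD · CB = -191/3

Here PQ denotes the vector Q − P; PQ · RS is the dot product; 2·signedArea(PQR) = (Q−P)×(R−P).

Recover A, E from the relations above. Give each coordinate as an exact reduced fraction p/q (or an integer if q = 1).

1. A_x = 2/3  [2·signedArea(ADB) = -104/3 ∩ AD · CB = -191/3]
2. A_y = 1  [2·signedArea(ADB) = -104/3 ∩ AD · CB = -191/3]
   → A = (2/3, 1)
3. E_x = 3  [line 1·x + -14/3·y + 4 = 0 ∩ |EC|² = 389/4]
4. E_y = 3/2  [line 1·x + -14/3·y + 4 = 0 ∩ |EC|² = 389/4]
   → E = (3, 3/2)

A = (2/3, 1)
E = (3, 3/2)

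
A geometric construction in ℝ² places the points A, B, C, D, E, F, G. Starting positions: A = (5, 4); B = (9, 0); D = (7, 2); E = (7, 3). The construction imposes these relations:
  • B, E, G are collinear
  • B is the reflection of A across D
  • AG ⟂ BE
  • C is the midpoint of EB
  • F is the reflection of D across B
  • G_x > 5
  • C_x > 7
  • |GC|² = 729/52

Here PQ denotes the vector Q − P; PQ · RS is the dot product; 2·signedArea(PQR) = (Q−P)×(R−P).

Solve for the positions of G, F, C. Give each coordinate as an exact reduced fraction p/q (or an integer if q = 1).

1. G_x = 77/13  [B, E, G are collinear ∩ AG ⟂ BE]
2. G_y = 60/13  [B, E, G are collinear ∩ AG ⟂ BE]
   → G = (77/13, 60/13)
3. F_x = 11  [F is the reflection of D across B]
4. F_y = -2  [F is the reflection of D across B]
   → F = (11, -2)
5. C_x = 8  [C is the midpoint of EB]
6. C_y = 3/2  [C is the midpoint of EB]
   → C = (8, 3/2)

C = (8, 3/2)
F = (11, -2)
G = (77/13, 60/13)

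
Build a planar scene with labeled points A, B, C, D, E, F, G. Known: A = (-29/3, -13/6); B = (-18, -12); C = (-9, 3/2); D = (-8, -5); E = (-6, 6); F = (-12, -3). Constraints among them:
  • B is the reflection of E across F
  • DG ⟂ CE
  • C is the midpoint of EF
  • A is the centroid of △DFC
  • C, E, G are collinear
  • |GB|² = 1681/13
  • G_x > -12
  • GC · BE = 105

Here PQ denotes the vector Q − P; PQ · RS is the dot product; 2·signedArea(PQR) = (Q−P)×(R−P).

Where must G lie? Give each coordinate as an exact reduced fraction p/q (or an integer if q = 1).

G = (-152/13, -33/13)

1. G_x = -152/13  [C, E, G are collinear ∩ DG ⟂ CE]
2. G_y = -33/13  [C, E, G are collinear ∩ DG ⟂ CE]
   → G = (-152/13, -33/13)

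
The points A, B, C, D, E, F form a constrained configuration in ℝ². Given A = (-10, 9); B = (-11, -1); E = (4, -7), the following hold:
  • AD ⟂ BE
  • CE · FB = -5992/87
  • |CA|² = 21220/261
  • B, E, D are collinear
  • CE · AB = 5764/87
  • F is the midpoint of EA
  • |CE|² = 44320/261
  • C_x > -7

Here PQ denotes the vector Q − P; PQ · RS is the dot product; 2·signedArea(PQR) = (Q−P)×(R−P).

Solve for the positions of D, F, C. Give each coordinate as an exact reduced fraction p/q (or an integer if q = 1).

C = (-568/87, 59/87)
D = (-394/29, 1/29)
F = (-3, 1)

1. D_x = -394/29  [B, E, D are collinear ∩ AD ⟂ BE]
2. D_y = 1/29  [B, E, D are collinear ∩ AD ⟂ BE]
   → D = (-394/29, 1/29)
3. F_x = -3  [F is the midpoint of EA]
4. F_y = 1  [F is the midpoint of EA]
   → F = (-3, 1)
5. C_x = -568/87  [CE · FB = -5992/87 ∩ CE · AB = 5764/87]
6. C_y = 59/87  [CE · FB = -5992/87 ∩ CE · AB = 5764/87]
   → C = (-568/87, 59/87)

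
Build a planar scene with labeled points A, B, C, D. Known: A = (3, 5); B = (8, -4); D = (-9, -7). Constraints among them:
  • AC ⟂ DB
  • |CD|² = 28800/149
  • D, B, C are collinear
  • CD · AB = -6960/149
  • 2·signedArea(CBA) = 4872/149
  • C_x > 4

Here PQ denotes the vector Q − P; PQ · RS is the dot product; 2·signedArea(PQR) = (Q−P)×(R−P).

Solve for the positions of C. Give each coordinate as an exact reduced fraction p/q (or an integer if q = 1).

1. C_x = 699/149  [D, B, C are collinear ∩ AC ⟂ DB]
2. C_y = -683/149  [D, B, C are collinear ∩ AC ⟂ DB]
   → C = (699/149, -683/149)

C = (699/149, -683/149)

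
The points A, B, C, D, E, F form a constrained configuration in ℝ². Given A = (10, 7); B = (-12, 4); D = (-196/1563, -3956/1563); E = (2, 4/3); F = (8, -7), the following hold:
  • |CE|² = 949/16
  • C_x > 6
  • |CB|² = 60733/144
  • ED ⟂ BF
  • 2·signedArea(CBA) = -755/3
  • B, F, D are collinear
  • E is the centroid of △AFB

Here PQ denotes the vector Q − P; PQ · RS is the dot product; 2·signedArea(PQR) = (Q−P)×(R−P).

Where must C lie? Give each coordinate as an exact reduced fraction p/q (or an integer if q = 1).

1. C_x = 13/2  [line -3·x + 22·y + 383/3 = 0 ∩ |CB|² = 60733/144]
2. C_y = -59/12  [line -3·x + 22·y + 383/3 = 0 ∩ |CB|² = 60733/144]
   → C = (13/2, -59/12)

C = (13/2, -59/12)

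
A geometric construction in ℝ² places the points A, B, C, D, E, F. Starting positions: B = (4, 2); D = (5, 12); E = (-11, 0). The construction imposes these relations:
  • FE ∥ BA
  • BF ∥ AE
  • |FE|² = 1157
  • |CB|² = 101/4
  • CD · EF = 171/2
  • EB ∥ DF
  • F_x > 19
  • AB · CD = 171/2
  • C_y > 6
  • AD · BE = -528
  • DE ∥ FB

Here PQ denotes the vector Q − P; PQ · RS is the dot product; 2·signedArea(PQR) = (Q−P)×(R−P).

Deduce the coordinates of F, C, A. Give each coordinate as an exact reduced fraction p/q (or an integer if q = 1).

A = (-27, -12)
C = (9/2, 7)
F = (20, 14)

1. F_x = 20  [DE ∥ FB ∩ EB ∥ DF]
2. F_y = 14  [DE ∥ FB ∩ EB ∥ DF]
   → F = (20, 14)
3. C_x = 9/2  [line -31·x + -14·y + 475/2 = 0 ∩ |CB|² = 101/4]
4. C_y = 7  [line -31·x + -14·y + 475/2 = 0 ∩ |CB|² = 101/4]
   → C = (9/2, 7)
5. A_x = -27  [BF ∥ AE ∩ FE ∥ BA]
6. A_y = -12  [BF ∥ AE ∩ FE ∥ BA]
   → A = (-27, -12)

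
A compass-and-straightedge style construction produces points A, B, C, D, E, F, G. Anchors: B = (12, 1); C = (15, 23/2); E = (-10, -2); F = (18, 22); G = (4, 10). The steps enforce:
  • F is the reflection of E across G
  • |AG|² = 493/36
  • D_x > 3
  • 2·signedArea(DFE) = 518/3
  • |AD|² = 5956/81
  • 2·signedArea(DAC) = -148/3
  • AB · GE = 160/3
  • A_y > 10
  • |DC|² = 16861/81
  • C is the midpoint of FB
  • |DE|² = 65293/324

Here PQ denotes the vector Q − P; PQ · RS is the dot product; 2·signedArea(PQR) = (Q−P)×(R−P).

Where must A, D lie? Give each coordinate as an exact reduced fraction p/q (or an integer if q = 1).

A = (23/3, 21/2)
D = (29/9, 19/6)

1. D_x = 29/9  [line 24·x + -28·y + 34/3 = 0 ∩ |DE|² = 65293/324]
2. D_y = 19/6  [line 24·x + -28·y + 34/3 = 0 ∩ |DE|² = 65293/324]
   → D = (29/9, 19/6)
3. A_x = 23/3  [AB · GE = 160/3 ∩ 2·signedArea(DAC) = -148/3]
4. A_y = 21/2  [AB · GE = 160/3 ∩ 2·signedArea(DAC) = -148/3]
   → A = (23/3, 21/2)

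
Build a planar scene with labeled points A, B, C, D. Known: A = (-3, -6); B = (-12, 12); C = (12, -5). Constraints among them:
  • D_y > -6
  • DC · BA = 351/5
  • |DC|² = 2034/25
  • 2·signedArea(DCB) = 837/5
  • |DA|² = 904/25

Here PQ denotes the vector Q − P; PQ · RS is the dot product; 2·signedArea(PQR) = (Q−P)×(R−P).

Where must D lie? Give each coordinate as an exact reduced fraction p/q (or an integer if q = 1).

D = (3, -28/5)

1. D_x = 3  [2·signedArea(DCB) = 837/5 ∩ DC · BA = 351/5]
2. D_y = -28/5  [2·signedArea(DCB) = 837/5 ∩ DC · BA = 351/5]
   → D = (3, -28/5)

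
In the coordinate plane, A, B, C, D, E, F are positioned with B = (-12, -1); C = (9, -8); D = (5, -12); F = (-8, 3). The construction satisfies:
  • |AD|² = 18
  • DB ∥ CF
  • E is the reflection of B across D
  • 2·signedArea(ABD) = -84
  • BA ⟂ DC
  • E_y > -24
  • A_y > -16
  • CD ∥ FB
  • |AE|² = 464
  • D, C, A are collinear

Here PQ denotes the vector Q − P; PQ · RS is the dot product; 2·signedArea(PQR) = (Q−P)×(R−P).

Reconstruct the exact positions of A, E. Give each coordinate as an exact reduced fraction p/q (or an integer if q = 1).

1. A_x = 2  [D, C, A are collinear ∩ BA ⟂ DC]
2. A_y = -15  [D, C, A are collinear ∩ BA ⟂ DC]
   → A = (2, -15)
3. E_x = 22  [E is the reflection of B across D]
4. E_y = -23  [E is the reflection of B across D]
   → E = (22, -23)

A = (2, -15)
E = (22, -23)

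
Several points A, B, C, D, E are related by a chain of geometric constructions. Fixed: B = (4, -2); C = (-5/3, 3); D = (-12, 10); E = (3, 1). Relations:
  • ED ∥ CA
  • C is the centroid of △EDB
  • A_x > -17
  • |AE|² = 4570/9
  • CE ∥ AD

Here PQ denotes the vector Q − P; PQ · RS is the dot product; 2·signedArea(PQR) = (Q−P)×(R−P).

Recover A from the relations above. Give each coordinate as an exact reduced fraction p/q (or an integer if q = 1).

1. A_x = -50/3  [CE ∥ AD ∩ ED ∥ CA]
2. A_y = 12  [CE ∥ AD ∩ ED ∥ CA]
   → A = (-50/3, 12)

A = (-50/3, 12)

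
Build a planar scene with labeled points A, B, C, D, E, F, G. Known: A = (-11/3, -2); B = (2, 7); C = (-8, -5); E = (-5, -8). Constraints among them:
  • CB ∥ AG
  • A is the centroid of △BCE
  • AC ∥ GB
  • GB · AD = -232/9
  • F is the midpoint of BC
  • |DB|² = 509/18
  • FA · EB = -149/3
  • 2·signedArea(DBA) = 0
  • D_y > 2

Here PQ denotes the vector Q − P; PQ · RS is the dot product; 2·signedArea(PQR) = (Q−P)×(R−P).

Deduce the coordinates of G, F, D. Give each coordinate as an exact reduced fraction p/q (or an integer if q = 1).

D = (-5/6, 5/2)
F = (-3, 1)
G = (19/3, 10)

1. G_x = 19/3  [AC ∥ GB ∩ CB ∥ AG]
2. G_y = 10  [AC ∥ GB ∩ CB ∥ AG]
   → G = (19/3, 10)
3. F_x = -3  [F is the midpoint of BC]
4. F_y = 1  [F is the midpoint of BC]
   → F = (-3, 1)
5. D_x = -5/6  [2·signedArea(DBA) = 0 ∩ GB · AD = -232/9]
6. D_y = 5/2  [2·signedArea(DBA) = 0 ∩ GB · AD = -232/9]
   → D = (-5/6, 5/2)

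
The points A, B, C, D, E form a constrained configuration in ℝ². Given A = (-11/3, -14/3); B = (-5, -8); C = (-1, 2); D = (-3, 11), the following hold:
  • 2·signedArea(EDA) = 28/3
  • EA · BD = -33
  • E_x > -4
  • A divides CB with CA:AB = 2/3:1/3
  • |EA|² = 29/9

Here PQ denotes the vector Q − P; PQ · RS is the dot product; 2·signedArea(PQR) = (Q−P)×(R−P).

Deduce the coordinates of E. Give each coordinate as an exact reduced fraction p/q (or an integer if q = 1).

1. E_x = -3  [2·signedArea(EDA) = 28/3 ∩ EA · BD = -33]
2. E_y = -3  [2·signedArea(EDA) = 28/3 ∩ EA · BD = -33]
   → E = (-3, -3)

E = (-3, -3)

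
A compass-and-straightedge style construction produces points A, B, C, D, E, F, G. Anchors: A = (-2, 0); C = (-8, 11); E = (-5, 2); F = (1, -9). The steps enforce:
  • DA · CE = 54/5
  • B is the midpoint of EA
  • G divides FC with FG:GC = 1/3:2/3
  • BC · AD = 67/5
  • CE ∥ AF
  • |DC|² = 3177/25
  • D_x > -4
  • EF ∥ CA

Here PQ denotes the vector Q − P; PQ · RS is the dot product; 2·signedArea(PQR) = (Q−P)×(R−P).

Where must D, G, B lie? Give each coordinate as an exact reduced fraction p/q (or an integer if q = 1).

1. D_x = -16/5  [line -3·x + 9·y + -84/5 = 0 ∩ |DC|² = 3177/25]
2. D_y = 4/5  [line -3·x + 9·y + -84/5 = 0 ∩ |DC|² = 3177/25]
   → D = (-16/5, 4/5)
3. G_x = -2  [G divides FC with FG:GC = 1/3:2/3]
4. G_y = -7/3  [G divides FC with FG:GC = 1/3:2/3]
   → G = (-2, -7/3)
5. B_x = -7/2  [B is the midpoint of EA]
6. B_y = 1  [B is the midpoint of EA]
   → B = (-7/2, 1)

B = (-7/2, 1)
D = (-16/5, 4/5)
G = (-2, -7/3)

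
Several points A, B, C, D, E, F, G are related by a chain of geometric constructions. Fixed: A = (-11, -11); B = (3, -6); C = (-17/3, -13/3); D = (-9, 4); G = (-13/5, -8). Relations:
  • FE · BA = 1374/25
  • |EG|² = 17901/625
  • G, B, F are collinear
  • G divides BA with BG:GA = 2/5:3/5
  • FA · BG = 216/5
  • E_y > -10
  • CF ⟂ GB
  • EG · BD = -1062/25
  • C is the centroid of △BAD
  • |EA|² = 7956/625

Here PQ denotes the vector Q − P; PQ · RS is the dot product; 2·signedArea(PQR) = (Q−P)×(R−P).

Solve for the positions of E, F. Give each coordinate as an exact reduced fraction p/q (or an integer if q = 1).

E = (-191/25, -49/5)
F = (-919/221, -1891/221)

1. E_x = -191/25  [line 12·x + -10·y + -158/25 = 0 ∩ |EA|² = 7956/625]
2. E_y = -49/5  [line 12·x + -10·y + -158/25 = 0 ∩ |EA|² = 7956/625]
   → E = (-191/25, -49/5)
3. F_x = -919/221  [G, B, F are collinear ∩ CF ⟂ GB]
4. F_y = -1891/221  [G, B, F are collinear ∩ CF ⟂ GB]
   → F = (-919/221, -1891/221)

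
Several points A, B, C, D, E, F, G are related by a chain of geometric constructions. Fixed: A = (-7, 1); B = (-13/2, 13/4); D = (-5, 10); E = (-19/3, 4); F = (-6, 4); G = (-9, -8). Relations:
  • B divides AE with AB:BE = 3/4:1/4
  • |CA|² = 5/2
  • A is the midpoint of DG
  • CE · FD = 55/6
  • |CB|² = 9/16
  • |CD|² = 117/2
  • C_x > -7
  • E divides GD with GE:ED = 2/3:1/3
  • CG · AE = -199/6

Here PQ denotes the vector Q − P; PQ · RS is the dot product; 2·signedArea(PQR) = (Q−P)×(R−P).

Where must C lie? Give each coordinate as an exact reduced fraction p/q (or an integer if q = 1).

C = (-13/2, 5/2)

1. C_x = -13/2  [CE · FD = 55/6 ∩ CG · AE = -199/6]
2. C_y = 5/2  [CE · FD = 55/6 ∩ CG · AE = -199/6]
   → C = (-13/2, 5/2)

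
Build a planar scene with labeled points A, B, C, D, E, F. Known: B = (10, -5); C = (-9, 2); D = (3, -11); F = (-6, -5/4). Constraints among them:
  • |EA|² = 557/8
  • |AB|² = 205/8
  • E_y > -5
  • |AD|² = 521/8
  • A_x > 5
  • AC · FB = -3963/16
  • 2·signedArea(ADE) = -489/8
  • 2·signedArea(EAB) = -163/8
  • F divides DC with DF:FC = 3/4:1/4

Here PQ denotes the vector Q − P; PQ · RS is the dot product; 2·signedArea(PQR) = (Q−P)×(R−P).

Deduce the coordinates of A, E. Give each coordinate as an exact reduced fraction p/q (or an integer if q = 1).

A = (21/4, -13/4)
E = (-3, -9/2)

1. A_x = 21/4  [line -16·x + 15/4·y + 1539/16 = 0 ∩ |AB|² = 205/8]
2. A_y = -13/4  [line -16·x + 15/4·y + 1539/16 = 0 ∩ |AB|² = 205/8]
   → A = (21/4, -13/4)
3. E_x = -3  [2·signedArea(ADE) = -489/8 ∩ 2·signedArea(EAB) = -163/8]
4. E_y = -9/2  [2·signedArea(ADE) = -489/8 ∩ 2·signedArea(EAB) = -163/8]
   → E = (-3, -9/2)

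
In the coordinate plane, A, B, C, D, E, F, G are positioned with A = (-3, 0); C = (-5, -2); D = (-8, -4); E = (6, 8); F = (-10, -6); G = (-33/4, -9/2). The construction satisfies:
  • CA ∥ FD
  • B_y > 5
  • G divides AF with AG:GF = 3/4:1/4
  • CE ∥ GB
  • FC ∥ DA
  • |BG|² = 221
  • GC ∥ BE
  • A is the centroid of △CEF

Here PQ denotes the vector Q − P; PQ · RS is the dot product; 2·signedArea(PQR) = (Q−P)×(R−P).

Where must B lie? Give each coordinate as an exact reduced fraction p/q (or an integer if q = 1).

1. B_x = 11/4  [GC ∥ BE ∩ CE ∥ GB]
2. B_y = 11/2  [GC ∥ BE ∩ CE ∥ GB]
   → B = (11/4, 11/2)

B = (11/4, 11/2)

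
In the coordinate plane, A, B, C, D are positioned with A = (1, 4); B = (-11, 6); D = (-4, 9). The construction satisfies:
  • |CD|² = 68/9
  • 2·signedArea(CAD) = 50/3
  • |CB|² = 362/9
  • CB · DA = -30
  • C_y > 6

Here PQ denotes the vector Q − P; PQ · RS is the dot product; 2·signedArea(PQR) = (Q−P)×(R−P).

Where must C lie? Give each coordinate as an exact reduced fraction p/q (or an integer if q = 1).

1. C_x = -14/3  [2·signedArea(CAD) = 50/3 ∩ CB · DA = -30]
2. C_y = 19/3  [2·signedArea(CAD) = 50/3 ∩ CB · DA = -30]
   → C = (-14/3, 19/3)

C = (-14/3, 19/3)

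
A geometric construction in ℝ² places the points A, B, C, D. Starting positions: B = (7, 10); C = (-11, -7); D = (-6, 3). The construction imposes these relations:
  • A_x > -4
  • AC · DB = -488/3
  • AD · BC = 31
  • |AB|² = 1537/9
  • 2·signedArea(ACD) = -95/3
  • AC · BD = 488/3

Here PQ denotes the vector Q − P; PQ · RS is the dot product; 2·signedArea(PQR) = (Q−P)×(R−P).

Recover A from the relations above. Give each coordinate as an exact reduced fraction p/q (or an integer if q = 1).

A = (-10/3, 2)

1. A_x = -10/3  [AC · BD = 488/3 ∩ 2·signedArea(ACD) = -95/3]
2. A_y = 2  [AC · BD = 488/3 ∩ 2·signedArea(ACD) = -95/3]
   → A = (-10/3, 2)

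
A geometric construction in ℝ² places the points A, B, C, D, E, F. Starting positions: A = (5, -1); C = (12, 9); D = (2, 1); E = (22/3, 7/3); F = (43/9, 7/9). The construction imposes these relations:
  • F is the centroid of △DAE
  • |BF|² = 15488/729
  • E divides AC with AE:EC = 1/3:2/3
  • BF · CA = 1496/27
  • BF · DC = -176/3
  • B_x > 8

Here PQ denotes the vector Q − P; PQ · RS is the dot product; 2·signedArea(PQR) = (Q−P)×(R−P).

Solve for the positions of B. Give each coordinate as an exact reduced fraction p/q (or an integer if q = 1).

B = (217/27, 109/27)

1. B_x = 217/27  [BF · CA = 1496/27 ∩ BF · DC = -176/3]
2. B_y = 109/27  [BF · CA = 1496/27 ∩ BF · DC = -176/3]
   → B = (217/27, 109/27)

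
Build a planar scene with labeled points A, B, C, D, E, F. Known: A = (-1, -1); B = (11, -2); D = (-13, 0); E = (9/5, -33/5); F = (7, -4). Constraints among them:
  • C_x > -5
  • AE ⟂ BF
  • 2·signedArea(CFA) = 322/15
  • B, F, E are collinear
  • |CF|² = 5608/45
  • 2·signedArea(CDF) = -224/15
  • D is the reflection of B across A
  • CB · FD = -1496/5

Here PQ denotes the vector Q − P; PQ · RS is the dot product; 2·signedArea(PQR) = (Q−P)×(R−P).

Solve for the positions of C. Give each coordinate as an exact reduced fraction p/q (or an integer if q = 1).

1. C_x = -61/15  [2·signedArea(CDF) = -224/15 ∩ 2·signedArea(CFA) = 322/15]
2. C_y = -38/15  [2·signedArea(CDF) = -224/15 ∩ 2·signedArea(CFA) = 322/15]
   → C = (-61/15, -38/15)

C = (-61/15, -38/15)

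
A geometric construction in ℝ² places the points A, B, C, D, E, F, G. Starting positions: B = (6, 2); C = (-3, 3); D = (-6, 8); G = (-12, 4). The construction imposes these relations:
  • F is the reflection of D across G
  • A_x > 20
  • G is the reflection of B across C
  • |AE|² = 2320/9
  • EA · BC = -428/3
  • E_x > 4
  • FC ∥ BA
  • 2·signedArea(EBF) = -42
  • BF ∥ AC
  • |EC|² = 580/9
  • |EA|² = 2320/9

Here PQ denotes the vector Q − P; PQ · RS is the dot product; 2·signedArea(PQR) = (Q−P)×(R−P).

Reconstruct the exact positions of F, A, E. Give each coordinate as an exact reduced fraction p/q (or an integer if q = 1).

A = (21, 5)
E = (5, 11/3)
F = (-18, 0)

1. F_x = -18  [F is the reflection of D across G]
2. F_y = 0  [F is the reflection of D across G]
   → F = (-18, 0)
3. A_x = 21  [BF ∥ AC ∩ FC ∥ BA]
4. A_y = 5  [BF ∥ AC ∩ FC ∥ BA]
   → A = (21, 5)
5. E_x = 5  [EA · BC = -428/3 ∩ 2·signedArea(EBF) = -42]
6. E_y = 11/3  [EA · BC = -428/3 ∩ 2·signedArea(EBF) = -42]
   → E = (5, 11/3)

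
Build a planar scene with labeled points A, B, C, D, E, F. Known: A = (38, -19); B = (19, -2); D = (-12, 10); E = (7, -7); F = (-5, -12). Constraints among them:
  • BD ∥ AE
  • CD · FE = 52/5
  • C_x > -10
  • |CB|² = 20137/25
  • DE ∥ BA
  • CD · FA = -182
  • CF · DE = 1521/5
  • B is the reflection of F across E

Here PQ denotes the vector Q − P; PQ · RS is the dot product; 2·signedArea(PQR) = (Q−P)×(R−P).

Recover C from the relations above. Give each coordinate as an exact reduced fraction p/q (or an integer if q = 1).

1. C_x = -46/5  [CD · FE = 52/5 ∩ CD · FA = -182]
2. C_y = 6/5  [CD · FE = 52/5 ∩ CD · FA = -182]
   → C = (-46/5, 6/5)

C = (-46/5, 6/5)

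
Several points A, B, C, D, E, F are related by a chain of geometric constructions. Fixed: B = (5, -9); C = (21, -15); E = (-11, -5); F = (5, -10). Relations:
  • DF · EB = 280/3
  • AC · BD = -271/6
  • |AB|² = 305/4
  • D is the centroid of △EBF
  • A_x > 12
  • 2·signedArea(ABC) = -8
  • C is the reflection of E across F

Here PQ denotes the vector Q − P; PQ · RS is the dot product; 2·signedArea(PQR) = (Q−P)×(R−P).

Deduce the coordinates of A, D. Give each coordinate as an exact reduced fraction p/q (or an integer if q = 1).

A = (13, -25/2)
D = (-1/3, -8)

1. A_x = 13  [line 6·x + 16·y + 122 = 0 ∩ |AB|² = 305/4]
2. A_y = -25/2  [line 6·x + 16·y + 122 = 0 ∩ |AB|² = 305/4]
   → A = (13, -25/2)
3. D_x = -1/3  [D is the centroid of △EBF]
4. D_y = -8  [D is the centroid of △EBF]
   → D = (-1/3, -8)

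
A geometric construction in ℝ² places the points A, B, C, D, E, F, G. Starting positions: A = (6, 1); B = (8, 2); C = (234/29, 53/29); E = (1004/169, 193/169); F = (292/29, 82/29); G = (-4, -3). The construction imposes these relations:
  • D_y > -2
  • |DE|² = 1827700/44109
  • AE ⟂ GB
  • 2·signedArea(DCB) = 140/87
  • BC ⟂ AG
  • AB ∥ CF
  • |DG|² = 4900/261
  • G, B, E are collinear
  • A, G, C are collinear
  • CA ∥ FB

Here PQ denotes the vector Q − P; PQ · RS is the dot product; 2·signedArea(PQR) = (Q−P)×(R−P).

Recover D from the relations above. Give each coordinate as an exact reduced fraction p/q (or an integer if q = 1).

1. D_x = 2/87  [line -5/29·x + -2/29·y + -8/87 = 0 ∩ |DG|² = 4900/261]
2. D_y = -121/87  [line -5/29·x + -2/29·y + -8/87 = 0 ∩ |DG|² = 4900/261]
   → D = (2/87, -121/87)

D = (2/87, -121/87)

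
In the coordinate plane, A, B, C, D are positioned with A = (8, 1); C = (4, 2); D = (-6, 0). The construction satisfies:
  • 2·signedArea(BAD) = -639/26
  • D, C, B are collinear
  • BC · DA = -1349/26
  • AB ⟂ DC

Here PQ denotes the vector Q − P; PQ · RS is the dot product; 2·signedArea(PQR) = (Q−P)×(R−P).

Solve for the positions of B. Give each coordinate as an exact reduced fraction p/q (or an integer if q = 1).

B = (199/26, 71/26)

1. B_x = 199/26  [D, C, B are collinear ∩ AB ⟂ DC]
2. B_y = 71/26  [D, C, B are collinear ∩ AB ⟂ DC]
   → B = (199/26, 71/26)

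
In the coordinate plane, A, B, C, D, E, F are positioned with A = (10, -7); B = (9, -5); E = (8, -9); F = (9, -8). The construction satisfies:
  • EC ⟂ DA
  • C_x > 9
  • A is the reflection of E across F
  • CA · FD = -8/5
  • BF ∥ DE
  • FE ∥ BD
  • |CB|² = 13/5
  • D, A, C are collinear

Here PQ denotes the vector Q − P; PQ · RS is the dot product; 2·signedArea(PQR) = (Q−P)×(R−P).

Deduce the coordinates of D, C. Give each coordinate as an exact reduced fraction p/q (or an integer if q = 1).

C = (46/5, -33/5)
D = (8, -6)

1. D_x = 8  [BF ∥ DE ∩ FE ∥ BD]
2. D_y = -6  [BF ∥ DE ∩ FE ∥ BD]
   → D = (8, -6)
3. C_x = 46/5  [D, A, C are collinear ∩ EC ⟂ DA]
4. C_y = -33/5  [D, A, C are collinear ∩ EC ⟂ DA]
   → C = (46/5, -33/5)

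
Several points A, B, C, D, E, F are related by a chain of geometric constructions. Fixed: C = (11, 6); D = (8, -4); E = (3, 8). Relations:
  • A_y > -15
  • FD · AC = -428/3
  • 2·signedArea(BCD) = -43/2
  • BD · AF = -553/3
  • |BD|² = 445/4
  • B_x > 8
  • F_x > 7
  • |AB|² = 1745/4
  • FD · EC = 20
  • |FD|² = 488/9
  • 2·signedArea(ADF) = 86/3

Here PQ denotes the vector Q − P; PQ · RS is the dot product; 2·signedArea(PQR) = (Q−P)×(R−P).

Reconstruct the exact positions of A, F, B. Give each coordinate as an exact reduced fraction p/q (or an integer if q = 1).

A = (5, -14)
B = (9, 13/2)
F = (22/3, 10/3)

1. F_x = 22/3  [line -8·x + 2·y + 52 = 0 ∩ |FD|² = 488/9]
2. F_y = 10/3  [line -8·x + 2·y + 52 = 0 ∩ |FD|² = 488/9]
   → F = (22/3, 10/3)
3. B_x = 9  [line 10·x + -3·y + -141/2 = 0 ∩ |BD|² = 445/4]
4. B_y = 13/2  [line 10·x + -3·y + -141/2 = 0 ∩ |BD|² = 445/4]
   → B = (9, 13/2)
5. A_x = 5  [2·signedArea(ADF) = 86/3 ∩ FD · AC = -428/3]
6. A_y = -14  [2·signedArea(ADF) = 86/3 ∩ FD · AC = -428/3]
   → A = (5, -14)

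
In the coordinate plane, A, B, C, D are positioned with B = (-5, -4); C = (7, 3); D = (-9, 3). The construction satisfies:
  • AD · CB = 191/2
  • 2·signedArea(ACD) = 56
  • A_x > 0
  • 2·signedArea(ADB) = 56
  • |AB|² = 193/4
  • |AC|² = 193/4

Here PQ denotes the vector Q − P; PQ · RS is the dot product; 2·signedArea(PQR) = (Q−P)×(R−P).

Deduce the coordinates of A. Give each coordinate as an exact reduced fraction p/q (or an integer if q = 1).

1. A_x = 1  [AD · CB = 191/2 ∩ 2·signedArea(ACD) = 56]
2. A_y = -1/2  [AD · CB = 191/2 ∩ 2·signedArea(ACD) = 56]
   → A = (1, -1/2)

A = (1, -1/2)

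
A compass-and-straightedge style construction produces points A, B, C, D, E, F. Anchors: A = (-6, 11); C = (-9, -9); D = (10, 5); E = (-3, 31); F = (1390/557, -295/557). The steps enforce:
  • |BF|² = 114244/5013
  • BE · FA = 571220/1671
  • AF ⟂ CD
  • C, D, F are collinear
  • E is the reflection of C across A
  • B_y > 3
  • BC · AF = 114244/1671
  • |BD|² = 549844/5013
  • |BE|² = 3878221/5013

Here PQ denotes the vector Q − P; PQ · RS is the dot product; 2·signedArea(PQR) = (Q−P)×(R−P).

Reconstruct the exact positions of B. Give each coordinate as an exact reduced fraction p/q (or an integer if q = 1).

1. B_x = -562/1671  [line -4732/557·x + 6422/557·y + -68614/1671 = 0 ∩ |BF|² = 114244/5013]
2. B_y = 5537/1671  [line -4732/557·x + 6422/557·y + -68614/1671 = 0 ∩ |BF|² = 114244/5013]
   → B = (-562/1671, 5537/1671)

B = (-562/1671, 5537/1671)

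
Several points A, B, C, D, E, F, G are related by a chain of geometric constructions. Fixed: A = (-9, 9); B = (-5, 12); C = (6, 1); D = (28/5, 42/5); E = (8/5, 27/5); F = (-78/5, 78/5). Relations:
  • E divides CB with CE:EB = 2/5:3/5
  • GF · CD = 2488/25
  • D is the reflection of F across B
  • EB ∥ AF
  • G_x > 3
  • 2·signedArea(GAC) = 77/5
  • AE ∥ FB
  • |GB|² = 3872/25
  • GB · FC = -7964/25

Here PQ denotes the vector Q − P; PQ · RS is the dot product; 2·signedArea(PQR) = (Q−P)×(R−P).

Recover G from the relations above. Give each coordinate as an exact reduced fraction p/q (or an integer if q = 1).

1. G_x = 19/5  [2·signedArea(GAC) = 77/5 ∩ GF · CD = 2488/25]
2. G_y = 16/5  [2·signedArea(GAC) = 77/5 ∩ GF · CD = 2488/25]
   → G = (19/5, 16/5)

G = (19/5, 16/5)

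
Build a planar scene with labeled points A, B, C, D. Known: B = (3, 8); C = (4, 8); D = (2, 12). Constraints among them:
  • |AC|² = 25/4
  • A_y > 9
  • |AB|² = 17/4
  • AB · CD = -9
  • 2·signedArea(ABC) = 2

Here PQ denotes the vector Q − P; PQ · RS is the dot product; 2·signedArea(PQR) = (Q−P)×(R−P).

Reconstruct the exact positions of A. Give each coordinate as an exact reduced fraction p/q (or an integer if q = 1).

1. A_x = 5/2  [2·signedArea(ABC) = 2 ∩ AB · CD = -9]
2. A_y = 10  [2·signedArea(ABC) = 2 ∩ AB · CD = -9]
   → A = (5/2, 10)

A = (5/2, 10)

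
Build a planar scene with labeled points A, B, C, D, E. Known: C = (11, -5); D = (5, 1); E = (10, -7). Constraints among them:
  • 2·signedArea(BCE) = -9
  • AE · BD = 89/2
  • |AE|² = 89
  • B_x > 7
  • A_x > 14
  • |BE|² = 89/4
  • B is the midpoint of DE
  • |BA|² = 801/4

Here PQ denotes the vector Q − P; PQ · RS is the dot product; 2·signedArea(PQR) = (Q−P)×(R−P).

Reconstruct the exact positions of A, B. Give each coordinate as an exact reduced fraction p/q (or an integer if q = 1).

1. B_x = 15/2  [B is the midpoint of DE]
2. B_y = -3  [B is the midpoint of DE]
   → B = (15/2, -3)
3. A_x = 15  [line 5/2·x + -4·y + -195/2 = 0 ∩ |AE|² = 89]
4. A_y = -15  [line 5/2·x + -4·y + -195/2 = 0 ∩ |AE|² = 89]
   → A = (15, -15)

A = (15, -15)
B = (15/2, -3)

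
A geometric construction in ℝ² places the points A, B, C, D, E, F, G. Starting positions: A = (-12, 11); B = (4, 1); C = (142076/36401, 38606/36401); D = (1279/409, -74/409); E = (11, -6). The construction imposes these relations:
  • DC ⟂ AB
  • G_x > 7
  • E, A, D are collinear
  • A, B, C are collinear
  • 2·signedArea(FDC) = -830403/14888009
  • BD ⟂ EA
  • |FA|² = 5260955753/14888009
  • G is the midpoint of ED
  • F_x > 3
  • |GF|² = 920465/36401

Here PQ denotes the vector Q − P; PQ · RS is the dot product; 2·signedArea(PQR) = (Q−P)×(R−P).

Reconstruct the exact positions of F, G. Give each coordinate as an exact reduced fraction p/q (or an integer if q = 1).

1. G_x = 2889/409  [G is the midpoint of ED]
2. G_y = -1264/409  [G is the midpoint of ED]
   → G = (2889/409, -1264/409)
3. F_x = 133837/36401  [line -45192/36401·x + 28245/36401·y + 60721101/14888009 = 0 ∩ |GF|² = 920465/36401]
4. F_y = 22807/36401  [line -45192/36401·x + 28245/36401·y + 60721101/14888009 = 0 ∩ |GF|² = 920465/36401]
   → F = (133837/36401, 22807/36401)

F = (133837/36401, 22807/36401)
G = (2889/409, -1264/409)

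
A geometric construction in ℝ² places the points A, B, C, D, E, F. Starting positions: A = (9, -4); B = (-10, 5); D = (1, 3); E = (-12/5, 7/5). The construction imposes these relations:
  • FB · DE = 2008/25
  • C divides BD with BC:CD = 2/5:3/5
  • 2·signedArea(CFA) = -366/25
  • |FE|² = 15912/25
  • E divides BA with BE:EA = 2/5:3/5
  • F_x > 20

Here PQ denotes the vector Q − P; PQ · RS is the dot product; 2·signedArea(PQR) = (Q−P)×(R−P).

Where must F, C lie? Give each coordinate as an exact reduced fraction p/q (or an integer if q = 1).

C = (-28/5, 21/5)
F = (102/5, -47/5)

1. F_x = 102/5  [line 17/5·x + 8/5·y + -1358/25 = 0 ∩ |FE|² = 15912/25]
2. F_y = -47/5  [line 17/5·x + 8/5·y + -1358/25 = 0 ∩ |FE|² = 15912/25]
   → F = (102/5, -47/5)
3. C_x = -28/5  [C divides BD with BC:CD = 2/5:3/5]
4. C_y = 21/5  [C divides BD with BC:CD = 2/5:3/5]
   → C = (-28/5, 21/5)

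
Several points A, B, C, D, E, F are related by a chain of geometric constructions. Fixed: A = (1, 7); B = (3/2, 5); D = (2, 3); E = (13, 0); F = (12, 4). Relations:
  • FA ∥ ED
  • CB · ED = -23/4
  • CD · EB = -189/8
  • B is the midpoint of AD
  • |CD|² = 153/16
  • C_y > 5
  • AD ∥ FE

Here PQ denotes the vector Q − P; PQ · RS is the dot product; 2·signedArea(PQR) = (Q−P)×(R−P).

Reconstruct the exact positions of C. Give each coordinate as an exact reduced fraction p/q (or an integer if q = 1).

1. C_x = 5/4  [CB · ED = -23/4 ∩ CD · EB = -189/8]
2. C_y = 6  [CB · ED = -23/4 ∩ CD · EB = -189/8]
   → C = (5/4, 6)

C = (5/4, 6)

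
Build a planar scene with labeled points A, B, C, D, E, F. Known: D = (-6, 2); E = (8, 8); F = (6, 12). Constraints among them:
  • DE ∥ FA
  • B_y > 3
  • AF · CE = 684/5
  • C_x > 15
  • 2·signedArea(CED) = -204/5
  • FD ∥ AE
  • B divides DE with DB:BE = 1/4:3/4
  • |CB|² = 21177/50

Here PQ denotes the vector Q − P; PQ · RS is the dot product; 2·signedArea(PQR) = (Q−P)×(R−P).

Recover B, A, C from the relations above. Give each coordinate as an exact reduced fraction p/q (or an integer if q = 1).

1. B_x = -5/2  [B divides DE with DB:BE = 1/4:3/4]
2. B_y = 7/2  [B divides DE with DB:BE = 1/4:3/4]
   → B = (-5/2, 7/2)
3. A_x = 20  [FD ∥ AE ∩ DE ∥ FA]
4. A_y = 18  [FD ∥ AE ∩ DE ∥ FA]
   → A = (20, 18)
5. C_x = 76/5  [2·signedArea(CED) = -204/5 ∩ AF · CE = 684/5]
6. C_y = 14  [2·signedArea(CED) = -204/5 ∩ AF · CE = 684/5]
   → C = (76/5, 14)

A = (20, 18)
B = (-5/2, 7/2)
C = (76/5, 14)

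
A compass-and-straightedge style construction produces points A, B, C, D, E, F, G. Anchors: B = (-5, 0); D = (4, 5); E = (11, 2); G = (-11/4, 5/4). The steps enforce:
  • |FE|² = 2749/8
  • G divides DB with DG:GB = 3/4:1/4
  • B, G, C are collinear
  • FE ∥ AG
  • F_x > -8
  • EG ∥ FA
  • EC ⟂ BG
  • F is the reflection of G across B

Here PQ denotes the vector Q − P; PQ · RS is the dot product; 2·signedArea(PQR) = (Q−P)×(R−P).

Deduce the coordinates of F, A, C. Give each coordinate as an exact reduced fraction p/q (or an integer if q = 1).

1. F_x = -29/4  [F is the reflection of G across B]
2. F_y = -5/4  [F is the reflection of G across B]
   → F = (-29/4, -5/4)
3. A_x = -21  [FE ∥ AG ∩ EG ∥ FA]
4. A_y = -2  [FE ∥ AG ∩ EG ∥ FA]
   → A = (-21, -2)
5. C_x = 428/53  [B, G, C are collinear ∩ EC ⟂ BG]
6. C_y = 385/53  [B, G, C are collinear ∩ EC ⟂ BG]
   → C = (428/53, 385/53)

A = (-21, -2)
C = (428/53, 385/53)
F = (-29/4, -5/4)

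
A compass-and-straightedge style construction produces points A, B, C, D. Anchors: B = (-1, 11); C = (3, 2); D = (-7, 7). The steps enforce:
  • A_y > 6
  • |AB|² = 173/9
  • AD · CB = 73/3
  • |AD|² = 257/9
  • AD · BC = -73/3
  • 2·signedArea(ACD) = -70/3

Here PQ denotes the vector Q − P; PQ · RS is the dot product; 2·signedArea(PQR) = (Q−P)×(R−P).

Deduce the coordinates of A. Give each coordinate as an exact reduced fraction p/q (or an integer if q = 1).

A = (-5/3, 20/3)

1. A_x = -5/3  [AD · CB = 73/3 ∩ 2·signedArea(ACD) = -70/3]
2. A_y = 20/3  [AD · CB = 73/3 ∩ 2·signedArea(ACD) = -70/3]
   → A = (-5/3, 20/3)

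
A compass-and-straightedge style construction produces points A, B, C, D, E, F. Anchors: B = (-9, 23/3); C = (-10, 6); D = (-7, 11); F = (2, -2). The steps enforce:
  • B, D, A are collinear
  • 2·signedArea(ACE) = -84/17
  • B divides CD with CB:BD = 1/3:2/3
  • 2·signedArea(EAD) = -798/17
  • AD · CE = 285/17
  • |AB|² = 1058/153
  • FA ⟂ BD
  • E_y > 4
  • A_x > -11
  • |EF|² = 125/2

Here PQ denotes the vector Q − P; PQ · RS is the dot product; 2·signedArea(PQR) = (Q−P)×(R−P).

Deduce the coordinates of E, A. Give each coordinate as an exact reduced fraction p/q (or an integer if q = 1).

1. A_x = -176/17  [B, D, A are collinear ∩ FA ⟂ BD]
2. A_y = 92/17  [B, D, A are collinear ∩ FA ⟂ BD]
   → A = (-176/17, 92/17)
3. E_x = -5/2  [2·signedArea(EAD) = -798/17 ∩ AD · CE = 285/17]
4. E_y = 9/2  [2·signedArea(EAD) = -798/17 ∩ AD · CE = 285/17]
   → E = (-5/2, 9/2)

A = (-176/17, 92/17)
E = (-5/2, 9/2)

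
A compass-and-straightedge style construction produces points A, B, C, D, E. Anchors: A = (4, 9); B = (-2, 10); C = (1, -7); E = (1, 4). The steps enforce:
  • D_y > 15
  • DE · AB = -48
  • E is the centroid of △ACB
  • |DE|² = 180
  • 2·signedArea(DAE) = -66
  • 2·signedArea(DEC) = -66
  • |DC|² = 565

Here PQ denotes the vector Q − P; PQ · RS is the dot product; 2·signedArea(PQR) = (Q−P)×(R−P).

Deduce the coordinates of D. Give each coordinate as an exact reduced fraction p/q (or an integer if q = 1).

1. D_x = -5  [2·signedArea(DAE) = -66 ∩ DE · AB = -48]
2. D_y = 16  [2·signedArea(DAE) = -66 ∩ DE · AB = -48]
   → D = (-5, 16)

D = (-5, 16)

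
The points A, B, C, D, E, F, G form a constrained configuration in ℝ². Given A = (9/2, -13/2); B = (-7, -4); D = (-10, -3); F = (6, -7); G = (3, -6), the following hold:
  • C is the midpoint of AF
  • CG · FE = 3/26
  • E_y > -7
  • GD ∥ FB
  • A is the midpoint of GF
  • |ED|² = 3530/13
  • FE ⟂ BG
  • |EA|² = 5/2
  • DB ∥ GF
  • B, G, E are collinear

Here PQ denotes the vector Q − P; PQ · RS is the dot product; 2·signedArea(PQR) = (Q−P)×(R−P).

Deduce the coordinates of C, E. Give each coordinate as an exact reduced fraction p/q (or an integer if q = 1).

C = (21/4, -27/4)
E = (79/13, -86/13)

1. C_x = 21/4  [C is the midpoint of AF]
2. C_y = -27/4  [C is the midpoint of AF]
   → C = (21/4, -27/4)
3. E_x = 79/13  [B, G, E are collinear ∩ FE ⟂ BG]
4. E_y = -86/13  [B, G, E are collinear ∩ FE ⟂ BG]
   → E = (79/13, -86/13)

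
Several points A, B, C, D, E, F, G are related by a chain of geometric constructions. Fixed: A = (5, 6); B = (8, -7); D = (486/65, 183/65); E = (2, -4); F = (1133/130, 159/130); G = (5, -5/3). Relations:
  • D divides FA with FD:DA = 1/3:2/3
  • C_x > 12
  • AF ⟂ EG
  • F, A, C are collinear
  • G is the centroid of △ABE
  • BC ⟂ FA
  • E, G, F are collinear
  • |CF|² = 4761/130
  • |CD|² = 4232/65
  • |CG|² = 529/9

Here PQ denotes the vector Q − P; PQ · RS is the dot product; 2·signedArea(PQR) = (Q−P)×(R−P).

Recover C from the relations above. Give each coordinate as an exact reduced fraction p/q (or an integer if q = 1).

1. C_x = 808/65  [F, A, C are collinear ∩ BC ⟂ FA]
2. C_y = -231/65  [F, A, C are collinear ∩ BC ⟂ FA]
   → C = (808/65, -231/65)

C = (808/65, -231/65)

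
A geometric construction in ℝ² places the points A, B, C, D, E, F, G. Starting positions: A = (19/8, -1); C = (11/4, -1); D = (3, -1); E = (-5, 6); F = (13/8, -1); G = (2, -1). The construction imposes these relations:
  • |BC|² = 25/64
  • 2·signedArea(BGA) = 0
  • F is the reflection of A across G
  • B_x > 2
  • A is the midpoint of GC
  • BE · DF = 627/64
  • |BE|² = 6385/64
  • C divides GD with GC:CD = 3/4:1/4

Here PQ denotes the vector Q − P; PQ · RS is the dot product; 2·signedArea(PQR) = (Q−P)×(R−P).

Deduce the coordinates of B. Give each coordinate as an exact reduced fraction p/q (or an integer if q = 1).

1. B_x = 17/8  [2·signedArea(BGA) = 0 ∩ BE · DF = 627/64]
2. B_y = -1  [2·signedArea(BGA) = 0 ∩ BE · DF = 627/64]
   → B = (17/8, -1)

B = (17/8, -1)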